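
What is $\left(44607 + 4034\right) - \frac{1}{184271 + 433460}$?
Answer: $\frac{30047053570}{617731} \approx 48641.0$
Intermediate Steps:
$\left(44607 + 4034\right) - \frac{1}{184271 + 433460} = 48641 - \frac{1}{617731} = \frac{30047053570}{617731}$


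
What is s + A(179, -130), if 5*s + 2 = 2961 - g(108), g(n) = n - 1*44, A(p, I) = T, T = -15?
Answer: 564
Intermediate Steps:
A(p, I) = -15
g(n) = -44 + n (g(n) = n - 44 = -44 + n)
s = 579 (s = -2/5 + (2961 - (-44 + 108))/5 = -2/5 + (2961 - 1*64)/5 = -2/5 + (2961 - 64)/5 = -2/5 + (1/5)*2897 = -2/5 + 2897/5 = 579)
s + A(179, -130) = 579 - 15 = 564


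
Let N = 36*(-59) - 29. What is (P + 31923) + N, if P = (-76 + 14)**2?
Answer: 33614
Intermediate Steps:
N = -2153 (N = -2124 - 29 = -2153)
P = 3844 (P = (-62)**2 = 3844)
(P + 31923) + N = (3844 + 31923) - 2153 = 35767 - 2153 = 33614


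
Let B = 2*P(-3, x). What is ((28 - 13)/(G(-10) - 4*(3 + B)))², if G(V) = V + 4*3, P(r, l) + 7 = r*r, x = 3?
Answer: 225/676 ≈ 0.33284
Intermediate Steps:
P(r, l) = -7 + r² (P(r, l) = -7 + r*r = -7 + r²)
G(V) = 12 + V (G(V) = V + 12 = 12 + V)
B = 4 (B = 2*(-7 + (-3)²) = 2*(-7 + 9) = 2*2 = 4)
((28 - 13)/(G(-10) - 4*(3 + B)))² = ((28 - 13)/((12 - 10) - 4*(3 + 4)))² = (15/(2 - 4*7))² = (15/(2 - 28))² = (15/(-26))² = (15*(-1/26))² = (-15/26)² = 225/676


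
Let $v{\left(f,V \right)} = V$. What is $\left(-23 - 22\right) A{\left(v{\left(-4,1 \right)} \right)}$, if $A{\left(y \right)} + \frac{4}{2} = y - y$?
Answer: $90$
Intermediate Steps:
$A{\left(y \right)} = -2$ ($A{\left(y \right)} = -2 + \left(y - y\right) = -2 + 0 = -2$)
$\left(-23 - 22\right) A{\left(v{\left(-4,1 \right)} \right)} = \left(-23 - 22\right) \left(-2\right) = \left(-45\right) \left(-2\right) = 90$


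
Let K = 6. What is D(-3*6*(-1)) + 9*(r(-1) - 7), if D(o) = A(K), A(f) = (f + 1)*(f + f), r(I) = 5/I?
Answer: -24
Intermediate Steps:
A(f) = 2*f*(1 + f) (A(f) = (1 + f)*(2*f) = 2*f*(1 + f))
D(o) = 84 (D(o) = 2*6*(1 + 6) = 2*6*7 = 84)
D(-3*6*(-1)) + 9*(r(-1) - 7) = 84 + 9*(5/(-1) - 7) = 84 + 9*(5*(-1) - 7) = 84 + 9*(-5 - 7) = 84 + 9*(-12) = 84 - 108 = -24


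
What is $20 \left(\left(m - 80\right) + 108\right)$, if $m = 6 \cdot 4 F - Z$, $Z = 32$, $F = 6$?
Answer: $2800$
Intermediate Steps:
$m = 112$ ($m = 6 \cdot 4 \cdot 6 - 32 = 24 \cdot 6 - 32 = 144 - 32 = 112$)
$20 \left(\left(m - 80\right) + 108\right) = 20 \left(\left(112 - 80\right) + 108\right) = 20 \left(32 + 108\right) = 20 \cdot 140 = 2800$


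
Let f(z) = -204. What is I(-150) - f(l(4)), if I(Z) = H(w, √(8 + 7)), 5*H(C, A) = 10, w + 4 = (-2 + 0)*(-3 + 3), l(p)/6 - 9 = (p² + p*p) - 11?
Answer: 206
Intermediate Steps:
l(p) = -12 + 12*p² (l(p) = 54 + 6*((p² + p*p) - 11) = 54 + 6*((p² + p²) - 11) = 54 + 6*(2*p² - 11) = 54 + 6*(-11 + 2*p²) = 54 + (-66 + 12*p²) = -12 + 12*p²)
w = -4 (w = -4 + (-2 + 0)*(-3 + 3) = -4 - 2*0 = -4 + 0 = -4)
H(C, A) = 2 (H(C, A) = (⅕)*10 = 2)
I(Z) = 2
I(-150) - f(l(4)) = 2 - 1*(-204) = 2 + 204 = 206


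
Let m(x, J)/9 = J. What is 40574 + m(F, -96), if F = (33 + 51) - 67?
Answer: 39710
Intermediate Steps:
F = 17 (F = 84 - 67 = 17)
m(x, J) = 9*J
40574 + m(F, -96) = 40574 + 9*(-96) = 40574 - 864 = 39710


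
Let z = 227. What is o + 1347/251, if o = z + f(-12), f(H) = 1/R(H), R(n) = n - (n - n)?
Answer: 699637/3012 ≈ 232.28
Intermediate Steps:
R(n) = n (R(n) = n - 1*0 = n + 0 = n)
f(H) = 1/H
o = 2723/12 (o = 227 + 1/(-12) = 227 - 1/12 = 2723/12 ≈ 226.92)
o + 1347/251 = 2723/12 + 1347/251 = 699637/3012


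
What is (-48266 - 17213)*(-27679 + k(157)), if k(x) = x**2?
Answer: 198401370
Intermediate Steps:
(-48266 - 17213)*(-27679 + k(157)) = (-48266 - 17213)*(-27679 + 157**2) = -65479*(-27679 + 24649) = -65479*(-3030) = 198401370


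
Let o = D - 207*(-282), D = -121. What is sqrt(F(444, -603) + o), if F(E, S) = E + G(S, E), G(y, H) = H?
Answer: sqrt(59141) ≈ 243.19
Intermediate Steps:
o = 58253 (o = -121 - 207*(-282) = -121 + 58374 = 58253)
F(E, S) = 2*E (F(E, S) = E + E = 2*E)
sqrt(F(444, -603) + o) = sqrt(2*444 + 58253) = sqrt(888 + 58253) = sqrt(59141)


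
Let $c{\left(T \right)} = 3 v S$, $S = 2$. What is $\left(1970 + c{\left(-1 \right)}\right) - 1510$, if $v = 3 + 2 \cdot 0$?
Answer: $478$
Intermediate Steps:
$v = 3$ ($v = 3 + 0 = 3$)
$c{\left(T \right)} = 18$ ($c{\left(T \right)} = 3 \cdot 3 \cdot 2 = 9 \cdot 2 = 18$)
$\left(1970 + c{\left(-1 \right)}\right) - 1510 = \left(1970 + 18\right) - 1510 = 1988 - 1510 = 478$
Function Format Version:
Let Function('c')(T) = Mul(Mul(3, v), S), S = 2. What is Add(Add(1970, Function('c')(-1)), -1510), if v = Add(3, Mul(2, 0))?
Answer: 478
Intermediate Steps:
v = 3 (v = Add(3, 0) = 3)
Function('c')(T) = 18 (Function('c')(T) = Mul(Mul(3, 3), 2) = Mul(9, 2) = 18)
Add(Add(1970, Function('c')(-1)), -1510) = Add(Add(1970, 18), -1510) = Add(1988, -1510) = 478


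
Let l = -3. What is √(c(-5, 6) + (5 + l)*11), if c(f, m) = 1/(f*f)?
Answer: √551/5 ≈ 4.6947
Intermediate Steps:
c(f, m) = f⁻² (c(f, m) = 1/(f²) = f⁻²)
√(c(-5, 6) + (5 + l)*11) = √((-5)⁻² + (5 - 3)*11) = √(1/25 + 2*11) = √(1/25 + 22) = √(551/25) = √551/5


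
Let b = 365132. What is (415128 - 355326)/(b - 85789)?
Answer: 59802/279343 ≈ 0.21408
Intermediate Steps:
(415128 - 355326)/(b - 85789) = (415128 - 355326)/(365132 - 85789) = 59802/279343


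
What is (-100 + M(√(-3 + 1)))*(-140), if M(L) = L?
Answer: 14000 - 140*I*√2 ≈ 14000.0 - 197.99*I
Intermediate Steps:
(-100 + M(√(-3 + 1)))*(-140) = (-100 + √(-3 + 1))*(-140) = (-100 + √(-2))*(-140) = (-100 + I*√2)*(-140) = 14000 - 140*I*√2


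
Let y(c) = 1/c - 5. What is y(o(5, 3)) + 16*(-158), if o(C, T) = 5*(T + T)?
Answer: -75989/30 ≈ -2533.0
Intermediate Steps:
o(C, T) = 10*T (o(C, T) = 5*(2*T) = 10*T)
y(c) = -5 + 1/c
y(o(5, 3)) + 16*(-158) = (-5 + 1/(10*3)) + 16*(-158) = (-5 + 1/30) - 2528 = -149/30 - 2528 = -75989/30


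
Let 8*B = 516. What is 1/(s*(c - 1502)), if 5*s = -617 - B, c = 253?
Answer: 10/1702387 ≈ 5.8741e-6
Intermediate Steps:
B = 129/2 (B = (⅛)*516 = 129/2 ≈ 64.500)
s = -1363/10 (s = (-617 - 1*129/2)/5 = (-617 - 129/2)/5 = (⅕)*(-1363/2) = -1363/10 ≈ -136.30)
1/(s*(c - 1502)) = 1/(-1363*(253 - 1502)/10) = 1/(-1363/10*(-1249)) = 1/(1702387/10) = 10/1702387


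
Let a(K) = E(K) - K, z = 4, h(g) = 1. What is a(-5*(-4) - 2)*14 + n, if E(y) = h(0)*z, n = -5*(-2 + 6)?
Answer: -216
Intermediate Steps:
n = -20 (n = -5*4 = -20)
E(y) = 4 (E(y) = 1*4 = 4)
a(K) = 4 - K
a(-5*(-4) - 2)*14 + n = (4 - (-5*(-4) - 2))*14 - 20 = (4 - (20 - 2))*14 - 20 = (4 - 1*18)*14 - 20 = (4 - 18)*14 - 20 = -14*14 - 20 = -196 - 20 = -216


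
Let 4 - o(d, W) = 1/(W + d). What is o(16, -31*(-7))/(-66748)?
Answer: -931/15552284 ≈ -5.9863e-5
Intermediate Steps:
o(d, W) = 4 - 1/(W + d)
o(16, -31*(-7))/(-66748) = ((-1 + 4*(-31*(-7)) + 4*16)/(-31*(-7) + 16))/(-66748) = ((-1 + 4*217 + 64)/(217 + 16))*(-1/66748) = ((-1 + 868 + 64)/233)*(-1/66748) = ((1/233)*931)*(-1/66748) = (931/233)*(-1/66748) = -931/15552284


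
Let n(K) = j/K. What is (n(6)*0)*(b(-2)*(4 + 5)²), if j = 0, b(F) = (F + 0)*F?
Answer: 0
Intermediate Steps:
b(F) = F² (b(F) = F*F = F²)
n(K) = 0 (n(K) = 0/K = 0)
(n(6)*0)*(b(-2)*(4 + 5)²) = (0*0)*((-2)²*(4 + 5)²) = 0*(4*9²) = 0*(4*81) = 0*324 = 0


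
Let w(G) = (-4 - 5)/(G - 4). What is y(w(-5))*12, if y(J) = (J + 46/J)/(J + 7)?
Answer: 141/2 ≈ 70.500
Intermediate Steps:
w(G) = -9/(-4 + G)
y(J) = (J + 46/J)/(7 + J)
y(w(-5))*12 = ((46 + (-9/(-4 - 5))²)/(((-9/(-4 - 5)))*(7 - 9/(-4 - 5))))*12 = ((46 + (-9/(-9))²)/(((-9/(-9)))*(7 - 9/(-9))))*12 = ((46 + (-9*(-⅑))²)/(((-9*(-⅑)))*(7 - 9*(-⅑))))*12 = ((46 + 1²)/(1*(7 + 1)))*12 = (1*(46 + 1)/8)*12 = (1*(⅛)*47)*12 = (47/8)*12 = 141/2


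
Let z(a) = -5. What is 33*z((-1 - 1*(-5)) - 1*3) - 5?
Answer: -170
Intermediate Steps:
33*z((-1 - 1*(-5)) - 1*3) - 5 = 33*(-5) - 5 = -165 - 5 = -170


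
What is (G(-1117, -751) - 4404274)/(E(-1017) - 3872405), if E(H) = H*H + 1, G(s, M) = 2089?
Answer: 880437/567623 ≈ 1.5511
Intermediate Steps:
E(H) = 1 + H**2 (E(H) = H**2 + 1 = 1 + H**2)
(G(-1117, -751) - 4404274)/(E(-1017) - 3872405) = (2089 - 4404274)/((1 + (-1017)**2) - 3872405) = -4402185/((1 + 1034289) - 3872405) = -4402185/(1034290 - 3872405) = -4402185/(-2838115) = -4402185*(-1/2838115) = 880437/567623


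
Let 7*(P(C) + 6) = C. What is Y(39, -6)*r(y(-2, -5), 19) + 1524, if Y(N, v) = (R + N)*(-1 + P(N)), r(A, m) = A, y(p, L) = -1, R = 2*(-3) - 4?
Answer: 10958/7 ≈ 1565.4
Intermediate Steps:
R = -10 (R = -6 - 4 = -10)
P(C) = -6 + C/7
Y(N, v) = (-10 + N)*(-7 + N/7) (Y(N, v) = (-10 + N)*(-1 + (-6 + N/7)) = (-10 + N)*(-7 + N/7))
Y(39, -6)*r(y(-2, -5), 19) + 1524 = (70 - 59/7*39 + (⅐)*39²)*(-1) + 1524 = (70 - 2301/7 + (⅐)*1521)*(-1) + 1524 = (70 - 2301/7 + 1521/7)*(-1) + 1524 = -290/7*(-1) + 1524 = 290/7 + 1524 = 10958/7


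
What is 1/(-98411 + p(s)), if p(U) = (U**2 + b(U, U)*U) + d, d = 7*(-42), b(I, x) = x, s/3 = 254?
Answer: 1/1062583 ≈ 9.4110e-7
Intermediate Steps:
s = 762 (s = 3*254 = 762)
d = -294
p(U) = -294 + 2*U**2 (p(U) = (U**2 + U*U) - 294 = (U**2 + U**2) - 294 = 2*U**2 - 294 = -294 + 2*U**2)
1/(-98411 + p(s)) = 1/(-98411 + (-294 + 2*762**2)) = 1/(-98411 + (-294 + 2*580644)) = 1/(-98411 + (-294 + 1161288)) = 1/(-98411 + 1160994) = 1/1062583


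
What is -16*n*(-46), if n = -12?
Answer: -8832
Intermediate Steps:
-16*n*(-46) = -16*(-12)*(-46) = 192*(-46) = -8832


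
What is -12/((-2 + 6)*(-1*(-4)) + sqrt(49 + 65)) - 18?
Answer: -1374/71 + 6*sqrt(114)/71 ≈ -18.450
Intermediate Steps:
-12/((-2 + 6)*(-1*(-4)) + sqrt(49 + 65)) - 18 = -12/(4*4 + sqrt(114)) - 18 = -12/(16 + sqrt(114)) - 18 = -18 - 12/(16 + sqrt(114))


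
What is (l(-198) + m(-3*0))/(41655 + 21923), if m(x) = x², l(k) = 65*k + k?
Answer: -6534/31789 ≈ -0.20554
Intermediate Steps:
l(k) = 66*k
(l(-198) + m(-3*0))/(41655 + 21923) = (66*(-198) + (-3*0)²)/(41655 + 21923) = (-13068 + 0²)/63578 = (-13068 + 0)*(1/63578) = -13068*1/63578 = -6534/31789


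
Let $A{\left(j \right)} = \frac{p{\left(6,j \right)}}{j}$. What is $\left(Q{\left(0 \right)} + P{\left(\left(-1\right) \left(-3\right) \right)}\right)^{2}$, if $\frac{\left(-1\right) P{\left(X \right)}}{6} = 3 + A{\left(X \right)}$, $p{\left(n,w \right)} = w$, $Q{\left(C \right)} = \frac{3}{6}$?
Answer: $\frac{2209}{4} \approx 552.25$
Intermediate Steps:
$Q{\left(C \right)} = \frac{1}{2}$ ($Q{\left(C \right)} = 3 \cdot \frac{1}{6} = \frac{1}{2}$)
$A{\left(j \right)} = 1$ ($A{\left(j \right)} = \frac{j}{j} = 1$)
$P{\left(X \right)} = -24$ ($P{\left(X \right)} = - 6 \left(3 + 1\right) = \left(-6\right) 4 = -24$)
$\left(Q{\left(0 \right)} + P{\left(\left(-1\right) \left(-3\right) \right)}\right)^{2} = \left(\frac{1}{2} - 24\right)^{2} = \left(- \frac{47}{2}\right)^{2} = \frac{2209}{4}$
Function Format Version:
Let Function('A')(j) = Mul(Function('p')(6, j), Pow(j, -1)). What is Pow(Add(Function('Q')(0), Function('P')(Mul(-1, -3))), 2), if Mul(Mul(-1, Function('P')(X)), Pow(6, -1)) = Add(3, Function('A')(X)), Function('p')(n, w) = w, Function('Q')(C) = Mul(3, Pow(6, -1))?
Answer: Rational(2209, 4) ≈ 552.25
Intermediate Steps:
Function('Q')(C) = Rational(1, 2) (Function('Q')(C) = Mul(3, Rational(1, 6)) = Rational(1, 2))
Function('A')(j) = 1 (Function('A')(j) = Mul(j, Pow(j, -1)) = 1)
Function('P')(X) = -24 (Function('P')(X) = Mul(-6, Add(3, 1)) = Mul(-6, 4) = -24)
Pow(Add(Function('Q')(0), Function('P')(Mul(-1, -3))), 2) = Pow(Add(Rational(1, 2), -24), 2) = Pow(Rational(-47, 2), 2) = Rational(2209, 4)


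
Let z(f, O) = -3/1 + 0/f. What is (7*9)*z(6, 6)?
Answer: -189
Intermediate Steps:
z(f, O) = -3 (z(f, O) = -3*1 + 0 = -3 + 0 = -3)
(7*9)*z(6, 6) = (7*9)*(-3) = 63*(-3) = -189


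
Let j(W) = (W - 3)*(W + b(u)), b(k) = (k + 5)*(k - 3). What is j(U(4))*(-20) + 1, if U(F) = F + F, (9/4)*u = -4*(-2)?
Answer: -103219/81 ≈ -1274.3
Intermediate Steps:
u = 32/9 (u = 4*(-4*(-2))/9 = (4/9)*8 = 32/9 ≈ 3.5556)
b(k) = (-3 + k)*(5 + k) (b(k) = (5 + k)*(-3 + k) = (-3 + k)*(5 + k))
U(F) = 2*F
j(W) = (-3 + W)*(385/81 + W) (j(W) = (W - 3)*(W + (-15 + (32/9)**2 + 2*(32/9))) = (-3 + W)*(W + (-15 + 1024/81 + 64/9)) = (-3 + W)*(W + 385/81) = (-3 + W)*(385/81 + W))
j(U(4))*(-20) + 1 = (-385/27 + (2*4)**2 + 142*(2*4)/81)*(-20) + 1 = (-385/27 + 8**2 + (142/81)*8)*(-20) + 1 = (-385/27 + 64 + 1136/81)*(-20) + 1 = (5165/81)*(-20) + 1 = -103300/81 + 1 = -103219/81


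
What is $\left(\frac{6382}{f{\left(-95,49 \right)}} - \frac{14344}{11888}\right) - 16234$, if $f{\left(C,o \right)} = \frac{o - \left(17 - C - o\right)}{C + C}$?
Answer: $\frac{732068321}{10402} \approx 70378.0$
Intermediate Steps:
$f{\left(C,o \right)} = \frac{-17 + C + 2 o}{2 C}$ ($f{\left(C,o \right)} = \frac{o + \left(-17 + C + o\right)}{2 C} = \left(-17 + C + 2 o\right) \frac{1}{2 C} = \frac{-17 + C + 2 o}{2 C}$)
$\left(\frac{6382}{f{\left(-95,49 \right)}} - \frac{14344}{11888}\right) - 16234 = \left(\frac{6382}{\frac{1}{2} \frac{1}{-95} \left(-17 - 95 + 2 \cdot 49\right)} - \frac{14344}{11888}\right) - 16234 = \left(\frac{6382}{\frac{1}{2} \left(- \frac{1}{95}\right) \left(-17 - 95 + 98\right)} - \frac{1793}{1486}\right) - 16234 = \left(\frac{6382}{\frac{1}{2} \left(- \frac{1}{95}\right) \left(-14\right)} - \frac{1793}{1486}\right) - 16234 = \left(\frac{6382}{\frac{7}{95}} - \frac{1793}{1486}\right) - 16234 = \left(6382 \cdot \frac{95}{7} - \frac{1793}{1486}\right) - 16234 = \left(\frac{606290}{7} - \frac{1793}{1486}\right) - 16234 = \frac{900934389}{10402} - 16234 = \frac{732068321}{10402}$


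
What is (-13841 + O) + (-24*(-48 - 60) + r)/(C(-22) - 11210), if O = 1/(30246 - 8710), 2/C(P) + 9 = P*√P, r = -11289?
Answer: 3*(-6125692795123*√22 + 2506014914331*I)/(236896*(-2293*I + 5605*√22)) ≈ -13840.0 + 1.4305e-6*I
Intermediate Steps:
C(P) = 2/(-9 + P^(3/2)) (C(P) = 2/(-9 + P*√P) = 2/(-9 + P^(3/2)))
O = 1/21536 ≈ 4.6434e-5
(-13841 + O) + (-24*(-48 - 60) + r)/(C(-22) - 11210) = (-13841 + 1/21536) + (-24*(-48 - 60) - 11289)/(2/(-9 + (-22)^(3/2)) - 11210) = -298079775/21536 + (-24*(-108) - 11289)/(2/(-9 - 22*I*√22) - 11210) = -298079775/21536 + (2592 - 11289)/(-11210 + 2/(-9 - 22*I*√22)) = -298079775/21536 - 8697/(-11210 + 2/(-9 - 22*I*√22))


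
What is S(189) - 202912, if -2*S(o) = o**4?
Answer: -1276395665/2 ≈ -6.3820e+8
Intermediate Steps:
S(o) = -o**4/2
S(189) - 202912 = -1/2*189**4 - 202912 = -1/2*1275989841 - 202912 = -1275989841/2 - 202912 = -1276395665/2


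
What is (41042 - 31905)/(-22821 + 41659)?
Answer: 9137/18838 ≈ 0.48503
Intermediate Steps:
(41042 - 31905)/(-22821 + 41659) = 9137/18838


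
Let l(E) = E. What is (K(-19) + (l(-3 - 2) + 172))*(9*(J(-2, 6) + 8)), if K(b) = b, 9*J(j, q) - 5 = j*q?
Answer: 9620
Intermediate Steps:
J(j, q) = 5/9 + j*q/9 (J(j, q) = 5/9 + (j*q)/9 = 5/9 + j*q/9)
(K(-19) + (l(-3 - 2) + 172))*(9*(J(-2, 6) + 8)) = (-19 + ((-3 - 2) + 172))*(9*((5/9 + (⅑)*(-2)*6) + 8)) = (-19 + (-5 + 172))*(9*((5/9 - 4/3) + 8)) = (-19 + 167)*(9*(-7/9 + 8)) = 148*(9*(65/9)) = 148*65 = 9620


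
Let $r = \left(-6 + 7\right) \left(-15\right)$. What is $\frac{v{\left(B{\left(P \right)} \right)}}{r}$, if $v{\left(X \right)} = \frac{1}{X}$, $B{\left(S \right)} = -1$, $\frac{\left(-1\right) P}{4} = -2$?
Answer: $\frac{1}{15} \approx 0.066667$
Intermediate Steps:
$P = 8$ ($P = \left(-4\right) \left(-2\right) = 8$)
$r = -15$ ($r = 1 \left(-15\right) = -15$)
$\frac{v{\left(B{\left(P \right)} \right)}}{r} = \frac{1}{\left(-1\right) \left(-15\right)} = \left(-1\right) \left(- \frac{1}{15}\right) = \frac{1}{15}$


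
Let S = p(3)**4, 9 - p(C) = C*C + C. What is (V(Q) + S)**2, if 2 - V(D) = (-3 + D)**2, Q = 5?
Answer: 6241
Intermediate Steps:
p(C) = 9 - C - C**2 (p(C) = 9 - (C*C + C) = 9 - (C**2 + C) = 9 - (C + C**2) = 9 + (-C - C**2) = 9 - C - C**2)
S = 81 (S = (9 - 1*3 - 1*3**2)**4 = (9 - 3 - 1*9)**4 = (9 - 3 - 9)**4 = (-3)**4 = 81)
V(D) = 2 - (-3 + D)**2
(V(Q) + S)**2 = ((2 - (-3 + 5)**2) + 81)**2 = ((2 - 1*2**2) + 81)**2 = ((2 - 1*4) + 81)**2 = ((2 - 4) + 81)**2 = (-2 + 81)**2 = 79**2 = 6241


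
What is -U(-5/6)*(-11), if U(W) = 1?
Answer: 11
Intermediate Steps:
-U(-5/6)*(-11) = -1*1*(-11) = -1*(-11) = 11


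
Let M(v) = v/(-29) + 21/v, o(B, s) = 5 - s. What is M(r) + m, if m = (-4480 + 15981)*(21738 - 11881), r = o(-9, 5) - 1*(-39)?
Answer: 42738739285/377 ≈ 1.1337e+8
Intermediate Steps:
r = 39 (r = (5 - 1*5) - 1*(-39) = (5 - 5) + 39 = 0 + 39 = 39)
M(v) = 21/v - v/29 (M(v) = v*(-1/29) + 21/v = -v/29 + 21/v = 21/v - v/29)
m = 113365357 (m = 11501*9857 = 113365357)
M(r) + m = (21/39 - 1/29*39) + 113365357 = (21*(1/39) - 39/29) + 113365357 = (7/13 - 39/29) + 113365357 = -304/377 + 113365357 = 42738739285/377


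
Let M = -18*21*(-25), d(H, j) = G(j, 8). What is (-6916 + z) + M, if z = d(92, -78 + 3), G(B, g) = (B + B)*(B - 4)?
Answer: 14384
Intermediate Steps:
G(B, g) = 2*B*(-4 + B) (G(B, g) = (2*B)*(-4 + B) = 2*B*(-4 + B))
d(H, j) = 2*j*(-4 + j)
z = 11850 (z = 2*(-78 + 3)*(-4 + (-78 + 3)) = 2*(-75)*(-4 - 75) = 2*(-75)*(-79) = 11850)
M = 9450 (M = -378*(-25) = 9450)
(-6916 + z) + M = (-6916 + 11850) + 9450 = 4934 + 9450 = 14384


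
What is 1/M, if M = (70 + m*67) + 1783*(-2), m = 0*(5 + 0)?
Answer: -1/3496 ≈ -0.00028604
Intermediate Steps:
m = 0 (m = 0*5 = 0)
M = -3496 (M = (70 + 0*67) + 1783*(-2) = (70 + 0) - 3566 = 70 - 3566 = -3496)
1/M = 1/(-3496) = -1/3496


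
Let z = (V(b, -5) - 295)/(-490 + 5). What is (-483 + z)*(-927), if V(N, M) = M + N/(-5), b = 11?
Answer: 1084371228/2425 ≈ 4.4716e+5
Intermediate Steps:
V(N, M) = M - N/5 (V(N, M) = M + N*(-⅕) = M - N/5)
z = 1511/2425 (z = ((-5 - ⅕*11) - 295)/(-490 + 5) = ((-5 - 11/5) - 295)/(-485) = (-36/5 - 295)*(-1/485) = -1511/5*(-1/485) = 1511/2425 ≈ 0.62309)
(-483 + z)*(-927) = (-483 + 1511/2425)*(-927) = -1169764/2425*(-927) = 1084371228/2425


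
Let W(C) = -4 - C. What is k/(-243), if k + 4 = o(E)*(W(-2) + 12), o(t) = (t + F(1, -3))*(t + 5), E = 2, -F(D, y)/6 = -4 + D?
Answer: -1396/243 ≈ -5.7449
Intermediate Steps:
F(D, y) = 24 - 6*D (F(D, y) = -6*(-4 + D) = 24 - 6*D)
o(t) = (5 + t)*(18 + t) (o(t) = (t + (24 - 6*1))*(t + 5) = (t + (24 - 6))*(5 + t) = (t + 18)*(5 + t) = (18 + t)*(5 + t) = (5 + t)*(18 + t))
k = 1396 (k = -4 + (90 + 2² + 23*2)*((-4 - 1*(-2)) + 12) = -4 + (90 + 4 + 46)*((-4 + 2) + 12) = -4 + 140*(-2 + 12) = -4 + 140*10 = -4 + 1400 = 1396)
k/(-243) = 1396/(-243) = 1396*(-1/243) = -1396/243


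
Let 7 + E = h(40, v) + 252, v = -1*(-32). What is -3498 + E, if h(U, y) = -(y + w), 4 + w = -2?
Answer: -3279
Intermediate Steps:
w = -6 (w = -4 - 2 = -6)
v = 32
h(U, y) = 6 - y (h(U, y) = -(y - 6) = -(-6 + y) = 6 - y)
E = 219 (E = -7 + ((6 - 1*32) + 252) = -7 + ((6 - 32) + 252) = -7 + (-26 + 252) = -7 + 226 = 219)
-3498 + E = -3498 + 219 = -3279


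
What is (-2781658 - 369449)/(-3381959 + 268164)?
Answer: 3151107/3113795 ≈ 1.0120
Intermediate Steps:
(-2781658 - 369449)/(-3381959 + 268164) = -3151107/(-3113795) = -3151107*(-1/3113795) = 3151107/3113795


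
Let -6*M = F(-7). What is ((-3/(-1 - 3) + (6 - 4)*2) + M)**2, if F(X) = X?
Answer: 5041/144 ≈ 35.007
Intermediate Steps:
M = 7/6 (M = -1/6*(-7) = 7/6 ≈ 1.1667)
((-3/(-1 - 3) + (6 - 4)*2) + M)**2 = ((-3/(-1 - 3) + (6 - 4)*2) + 7/6)**2 = ((-3/(-4) + 2*2) + 7/6)**2 = ((-1/4*(-3) + 4) + 7/6)**2 = ((3/4 + 4) + 7/6)**2 = (19/4 + 7/6)**2 = (71/12)**2 = 5041/144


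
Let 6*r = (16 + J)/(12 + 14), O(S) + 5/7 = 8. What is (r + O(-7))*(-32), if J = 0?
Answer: -64544/273 ≈ -236.42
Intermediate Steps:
O(S) = 51/7 (O(S) = -5/7 + 8 = 51/7)
r = 4/39 (r = ((16 + 0)/(12 + 14))/6 = (16/26)/6 = (16*(1/26))/6 = (⅙)*(8/13) = 4/39 ≈ 0.10256)
(r + O(-7))*(-32) = (4/39 + 51/7)*(-32) = (2017/273)*(-32) = -64544/273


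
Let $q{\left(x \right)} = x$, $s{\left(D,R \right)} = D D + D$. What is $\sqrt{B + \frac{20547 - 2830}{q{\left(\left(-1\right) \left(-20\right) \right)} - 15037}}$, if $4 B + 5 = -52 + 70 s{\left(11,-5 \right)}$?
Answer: $\frac{\sqrt{2069796759131}}{30034} \approx 47.902$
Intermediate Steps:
$s{\left(D,R \right)} = D + D^{2}$ ($s{\left(D,R \right)} = D^{2} + D = D + D^{2}$)
$B = \frac{9183}{4}$ ($B = - \frac{5}{4} + \frac{-52 + 70 \cdot 11 \left(1 + 11\right)}{4} = - \frac{5}{4} + \frac{-52 + 70 \cdot 11 \cdot 12}{4} = - \frac{5}{4} + \frac{-52 + 70 \cdot 132}{4} = - \frac{5}{4} + \frac{-52 + 9240}{4} = - \frac{5}{4} + \frac{1}{4} \cdot 9188 = - \frac{5}{4} + 2297 = \frac{9183}{4} \approx 2295.8$)
$\sqrt{B + \frac{20547 - 2830}{q{\left(\left(-1\right) \left(-20\right) \right)} - 15037}} = \sqrt{\frac{9183}{4} + \frac{20547 - 2830}{\left(-1\right) \left(-20\right) - 15037}} = \sqrt{\frac{9183}{4} + \frac{17717}{20 - 15037}} = \sqrt{\frac{9183}{4} + \frac{17717}{-15017}} = \sqrt{\frac{9183}{4} + 17717 \left(- \frac{1}{15017}\right)} = \sqrt{\frac{9183}{4} - \frac{17717}{15017}} = \sqrt{\frac{137830243}{60068}} = \frac{\sqrt{2069796759131}}{30034}$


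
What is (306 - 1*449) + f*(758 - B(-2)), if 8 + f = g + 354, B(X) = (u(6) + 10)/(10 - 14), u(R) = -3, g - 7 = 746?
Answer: 3339289/4 ≈ 8.3482e+5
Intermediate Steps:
g = 753 (g = 7 + 746 = 753)
B(X) = -7/4 (B(X) = (-3 + 10)/(10 - 14) = 7/(-4) = 7*(-1/4) = -7/4)
f = 1099 (f = -8 + (753 + 354) = -8 + 1107 = 1099)
(306 - 1*449) + f*(758 - B(-2)) = (306 - 1*449) + 1099*(758 - 1*(-7/4)) = (306 - 449) + 1099*(758 + 7/4) = -143 + 1099*(3039/4) = -143 + 3339861/4 = 3339289/4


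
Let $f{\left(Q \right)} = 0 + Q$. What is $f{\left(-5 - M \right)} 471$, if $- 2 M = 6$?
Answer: $-942$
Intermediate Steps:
$M = -3$ ($M = \left(- \frac{1}{2}\right) 6 = -3$)
$f{\left(Q \right)} = Q$
$f{\left(-5 - M \right)} 471 = \left(-5 - -3\right) 471 = \left(-5 + 3\right) 471 = \left(-2\right) 471 = -942$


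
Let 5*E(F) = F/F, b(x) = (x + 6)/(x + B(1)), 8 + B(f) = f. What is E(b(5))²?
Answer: 1/25 ≈ 0.040000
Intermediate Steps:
B(f) = -8 + f
b(x) = (6 + x)/(-7 + x) (b(x) = (x + 6)/(x + (-8 + 1)) = (6 + x)/(x - 7) = (6 + x)/(-7 + x))
E(F) = ⅕ (E(F) = (F/F)/5 = (⅕)*1 = ⅕)
E(b(5))² = (⅕)² = 1/25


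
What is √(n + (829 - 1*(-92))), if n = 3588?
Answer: 3*√501 ≈ 67.149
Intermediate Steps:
√(n + (829 - 1*(-92))) = √(3588 + (829 - 1*(-92))) = √(3588 + (829 + 92)) = √(3588 + 921) = √4509 = 3*√501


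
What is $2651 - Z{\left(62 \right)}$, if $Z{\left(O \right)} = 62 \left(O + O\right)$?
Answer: $-5037$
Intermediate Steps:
$Z{\left(O \right)} = 124 O$ ($Z{\left(O \right)} = 62 \cdot 2 O = 124 O$)
$2651 - Z{\left(62 \right)} = 2651 - 124 \cdot 62 = 2651 - 7688 = -5037$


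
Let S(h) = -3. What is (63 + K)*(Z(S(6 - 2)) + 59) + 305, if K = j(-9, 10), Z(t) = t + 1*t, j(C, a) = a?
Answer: 4174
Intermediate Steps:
Z(t) = 2*t (Z(t) = t + t = 2*t)
K = 10
(63 + K)*(Z(S(6 - 2)) + 59) + 305 = (63 + 10)*(2*(-3) + 59) + 305 = 73*(-6 + 59) + 305 = 73*53 + 305 = 3869 + 305 = 4174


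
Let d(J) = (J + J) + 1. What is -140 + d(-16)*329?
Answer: -10339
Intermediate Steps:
d(J) = 1 + 2*J (d(J) = 2*J + 1 = 1 + 2*J)
-140 + d(-16)*329 = -140 + (1 + 2*(-16))*329 = -140 + (1 - 32)*329 = -140 - 31*329 = -140 - 10199 = -10339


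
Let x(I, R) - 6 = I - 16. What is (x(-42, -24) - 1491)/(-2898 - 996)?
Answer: 1543/3894 ≈ 0.39625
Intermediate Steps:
x(I, R) = -10 + I (x(I, R) = 6 + (I - 16) = 6 + (-16 + I) = -10 + I)
(x(-42, -24) - 1491)/(-2898 - 996) = ((-10 - 42) - 1491)/(-2898 - 996) = (-52 - 1491)/(-3894) = -1543*(-1/3894) = 1543/3894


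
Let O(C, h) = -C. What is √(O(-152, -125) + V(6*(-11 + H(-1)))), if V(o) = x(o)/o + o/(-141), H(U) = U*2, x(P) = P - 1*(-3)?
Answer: √229241090/1222 ≈ 12.390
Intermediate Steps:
x(P) = 3 + P (x(P) = P + 3 = 3 + P)
H(U) = 2*U
V(o) = -o/141 + (3 + o)/o (V(o) = (3 + o)/o + o/(-141) = (3 + o)/o + o*(-1/141) = (3 + o)/o - o/141 = -o/141 + (3 + o)/o)
√(O(-152, -125) + V(6*(-11 + H(-1)))) = √(-1*(-152) + (1 + 3/((6*(-11 + 2*(-1)))) - 2*(-11 + 2*(-1))/47)) = √(152 + (1 + 3/((6*(-11 - 2))) - 2*(-11 - 2)/47)) = √(152 + (1 + 3/((6*(-13))) - 2*(-13)/47)) = √(152 + (1 + 3/(-78) - 1/141*(-78))) = √(152 + (1 + 3*(-1/78) + 26/47)) = √(152 + (1 - 1/26 + 26/47)) = √(152 + 1851/1222) = √(187595/1222) = √229241090/1222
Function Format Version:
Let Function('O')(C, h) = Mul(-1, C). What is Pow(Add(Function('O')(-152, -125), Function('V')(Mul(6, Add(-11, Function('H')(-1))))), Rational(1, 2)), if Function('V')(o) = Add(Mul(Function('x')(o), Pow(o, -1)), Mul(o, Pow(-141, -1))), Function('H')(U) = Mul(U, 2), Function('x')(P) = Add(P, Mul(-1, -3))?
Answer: Mul(Rational(1, 1222), Pow(229241090, Rational(1, 2))) ≈ 12.390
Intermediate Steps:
Function('x')(P) = Add(3, P) (Function('x')(P) = Add(P, 3) = Add(3, P))
Function('H')(U) = Mul(2, U)
Function('V')(o) = Add(Mul(Rational(-1, 141), o), Mul(Pow(o, -1), Add(3, o))) (Function('V')(o) = Add(Mul(Add(3, o), Pow(o, -1)), Mul(o, Pow(-141, -1))) = Add(Mul(Pow(o, -1), Add(3, o)), Mul(o, Rational(-1, 141))) = Add(Mul(Pow(o, -1), Add(3, o)), Mul(Rational(-1, 141), o)) = Add(Mul(Rational(-1, 141), o), Mul(Pow(o, -1), Add(3, o))))
Pow(Add(Function('O')(-152, -125), Function('V')(Mul(6, Add(-11, Function('H')(-1))))), Rational(1, 2)) = Pow(Add(Mul(-1, -152), Add(1, Mul(3, Pow(Mul(6, Add(-11, Mul(2, -1))), -1)), Mul(Rational(-1, 141), Mul(6, Add(-11, Mul(2, -1)))))), Rational(1, 2)) = Pow(Add(152, Add(1, Mul(3, Pow(Mul(6, Add(-11, -2)), -1)), Mul(Rational(-1, 141), Mul(6, Add(-11, -2))))), Rational(1, 2)) = Pow(Add(152, Add(1, Mul(3, Pow(Mul(6, -13), -1)), Mul(Rational(-1, 141), Mul(6, -13)))), Rational(1, 2)) = Pow(Add(152, Add(1, Mul(3, Pow(-78, -1)), Mul(Rational(-1, 141), -78))), Rational(1, 2)) = Pow(Add(152, Add(1, Mul(3, Rational(-1, 78)), Rational(26, 47))), Rational(1, 2)) = Pow(Add(152, Add(1, Rational(-1, 26), Rational(26, 47))), Rational(1, 2)) = Pow(Add(152, Rational(1851, 1222)), Rational(1, 2)) = Pow(Rational(187595, 1222), Rational(1, 2)) = Mul(Rational(1, 1222), Pow(229241090, Rational(1, 2)))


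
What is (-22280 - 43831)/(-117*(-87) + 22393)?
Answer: -66111/32572 ≈ -2.0297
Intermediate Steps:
(-22280 - 43831)/(-117*(-87) + 22393) = -66111/(10179 + 22393) = -66111/32572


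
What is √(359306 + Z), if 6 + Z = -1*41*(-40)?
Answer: 2*√90235 ≈ 600.78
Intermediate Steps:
Z = 1634 (Z = -6 - 1*41*(-40) = -6 - 41*(-40) = -6 + 1640 = 1634)
√(359306 + Z) = √(359306 + 1634) = √360940 = 2*√90235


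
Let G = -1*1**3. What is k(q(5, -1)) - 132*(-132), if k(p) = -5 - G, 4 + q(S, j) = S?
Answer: 17420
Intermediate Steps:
G = -1 (G = -1*1 = -1)
q(S, j) = -4 + S
k(p) = -4 (k(p) = -5 - 1*(-1) = -5 + 1 = -4)
k(q(5, -1)) - 132*(-132) = -4 - 132*(-132) = -4 + 17424 = 17420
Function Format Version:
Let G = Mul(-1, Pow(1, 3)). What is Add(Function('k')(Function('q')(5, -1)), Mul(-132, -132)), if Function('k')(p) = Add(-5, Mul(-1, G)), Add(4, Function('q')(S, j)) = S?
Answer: 17420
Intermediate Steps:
G = -1 (G = Mul(-1, 1) = -1)
Function('q')(S, j) = Add(-4, S)
Function('k')(p) = -4 (Function('k')(p) = Add(-5, Mul(-1, -1)) = Add(-5, 1) = -4)
Add(Function('k')(Function('q')(5, -1)), Mul(-132, -132)) = Add(-4, Mul(-132, -132)) = Add(-4, 17424) = 17420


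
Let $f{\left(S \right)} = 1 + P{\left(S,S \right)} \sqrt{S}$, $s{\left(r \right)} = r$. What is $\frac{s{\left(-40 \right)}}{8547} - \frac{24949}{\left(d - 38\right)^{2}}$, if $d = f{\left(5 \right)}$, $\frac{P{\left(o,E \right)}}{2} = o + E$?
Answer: $- \frac{718418464447}{3403082067} - \frac{36924520 \sqrt{5}}{398161} \approx -418.48$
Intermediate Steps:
$P{\left(o,E \right)} = 2 E + 2 o$ ($P{\left(o,E \right)} = 2 \left(o + E\right) = 2 \left(E + o\right) = 2 E + 2 o$)
$f{\left(S \right)} = 1 + 4 S^{\frac{3}{2}}$ ($f{\left(S \right)} = 1 + \left(2 S + 2 S\right) \sqrt{S} = 1 + 4 S \sqrt{S} = 1 + 4 S^{\frac{3}{2}}$)
$d = 1 + 20 \sqrt{5}$ ($d = 1 + 4 \cdot 5^{\frac{3}{2}} = 1 + 4 \cdot 5 \sqrt{5} = 1 + 20 \sqrt{5} \approx 45.721$)
$\frac{s{\left(-40 \right)}}{8547} - \frac{24949}{\left(d - 38\right)^{2}} = - \frac{40}{8547} - \frac{24949}{\left(\left(1 + 20 \sqrt{5}\right) - 38\right)^{2}} = \left(-40\right) \frac{1}{8547} - \frac{24949}{\left(-37 + 20 \sqrt{5}\right)^{2}} = - \frac{40}{8547} - \frac{24949}{\left(-37 + 20 \sqrt{5}\right)^{2}}$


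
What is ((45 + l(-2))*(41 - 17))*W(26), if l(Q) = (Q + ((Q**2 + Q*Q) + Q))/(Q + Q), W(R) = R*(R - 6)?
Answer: 549120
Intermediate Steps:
W(R) = R*(-6 + R)
l(Q) = (2*Q + 2*Q**2)/(2*Q) (l(Q) = (Q + ((Q**2 + Q**2) + Q))/((2*Q)) = (Q + (2*Q**2 + Q))*(1/(2*Q)) = (Q + (Q + 2*Q**2))*(1/(2*Q)) = (2*Q + 2*Q**2)*(1/(2*Q)) = (2*Q + 2*Q**2)/(2*Q))
((45 + l(-2))*(41 - 17))*W(26) = ((45 + (1 - 2))*(41 - 17))*(26*(-6 + 26)) = ((45 - 1)*24)*(26*20) = (44*24)*520 = 1056*520 = 549120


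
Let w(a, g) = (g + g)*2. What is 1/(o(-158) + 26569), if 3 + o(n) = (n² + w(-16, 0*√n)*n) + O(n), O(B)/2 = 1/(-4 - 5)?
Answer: 9/463768 ≈ 1.9406e-5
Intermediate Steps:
O(B) = -2/9 (O(B) = 2/(-4 - 5) = 2/(-9) = 2*(-⅑) = -2/9)
w(a, g) = 4*g (w(a, g) = (2*g)*2 = 4*g)
o(n) = -29/9 + n² (o(n) = -3 + ((n² + (4*(0*√n))*n) - 2/9) = -3 + ((n² + (4*0)*n) - 2/9) = -3 + ((n² + 0*n) - 2/9) = -3 + ((n² + 0) - 2/9) = -3 + (n² - 2/9) = -3 + (-2/9 + n²) = -29/9 + n²)
1/(o(-158) + 26569) = 1/((-29/9 + (-158)²) + 26569) = 1/((-29/9 + 24964) + 26569) = 1/(224647/9 + 26569) = 1/(463768/9) = 9/463768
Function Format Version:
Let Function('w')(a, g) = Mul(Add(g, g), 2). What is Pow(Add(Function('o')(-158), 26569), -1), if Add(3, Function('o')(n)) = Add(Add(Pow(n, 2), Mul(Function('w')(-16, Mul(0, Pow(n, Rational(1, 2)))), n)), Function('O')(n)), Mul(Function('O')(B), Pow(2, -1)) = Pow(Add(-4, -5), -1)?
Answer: Rational(9, 463768) ≈ 1.9406e-5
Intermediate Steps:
Function('O')(B) = Rational(-2, 9) (Function('O')(B) = Mul(2, Pow(Add(-4, -5), -1)) = Mul(2, Pow(-9, -1)) = Mul(2, Rational(-1, 9)) = Rational(-2, 9))
Function('w')(a, g) = Mul(4, g) (Function('w')(a, g) = Mul(Mul(2, g), 2) = Mul(4, g))
Function('o')(n) = Add(Rational(-29, 9), Pow(n, 2)) (Function('o')(n) = Add(-3, Add(Add(Pow(n, 2), Mul(Mul(4, Mul(0, Pow(n, Rational(1, 2)))), n)), Rational(-2, 9))) = Add(-3, Add(Add(Pow(n, 2), Mul(Mul(4, 0), n)), Rational(-2, 9))) = Add(-3, Add(Add(Pow(n, 2), Mul(0, n)), Rational(-2, 9))) = Add(-3, Add(Add(Pow(n, 2), 0), Rational(-2, 9))) = Add(-3, Add(Pow(n, 2), Rational(-2, 9))) = Add(-3, Add(Rational(-2, 9), Pow(n, 2))) = Add(Rational(-29, 9), Pow(n, 2)))
Pow(Add(Function('o')(-158), 26569), -1) = Pow(Add(Add(Rational(-29, 9), Pow(-158, 2)), 26569), -1) = Pow(Add(Add(Rational(-29, 9), 24964), 26569), -1) = Pow(Add(Rational(224647, 9), 26569), -1) = Pow(Rational(463768, 9), -1) = Rational(9, 463768)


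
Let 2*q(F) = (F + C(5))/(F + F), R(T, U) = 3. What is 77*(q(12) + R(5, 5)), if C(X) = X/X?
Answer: 12089/48 ≈ 251.85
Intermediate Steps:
C(X) = 1
q(F) = (1 + F)/(4*F) (q(F) = ((F + 1)/(F + F))/2 = ((1 + F)/((2*F)))/2 = ((1 + F)*(1/(2*F)))/2 = ((1 + F)/(2*F))/2 = (1 + F)/(4*F))
77*(q(12) + R(5, 5)) = 77*((1/4)*(1 + 12)/12 + 3) = 77*((1/4)*(1/12)*13 + 3) = 77*(13/48 + 3) = 77*(157/48) = 12089/48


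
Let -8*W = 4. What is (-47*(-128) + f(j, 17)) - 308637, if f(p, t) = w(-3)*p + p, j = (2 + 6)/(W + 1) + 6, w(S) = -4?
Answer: -302687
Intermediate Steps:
W = -½ (W = -⅛*4 = -½ ≈ -0.50000)
j = 22 (j = (2 + 6)/(-½ + 1) + 6 = 8/(½) + 6 = 8*2 + 6 = 16 + 6 = 22)
f(p, t) = -3*p (f(p, t) = -4*p + p = -3*p)
(-47*(-128) + f(j, 17)) - 308637 = (-47*(-128) - 3*22) - 308637 = (6016 - 66) - 308637 = 5950 - 308637 = -302687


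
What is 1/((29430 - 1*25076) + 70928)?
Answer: 1/75282 ≈ 1.3283e-5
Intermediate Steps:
1/((29430 - 1*25076) + 70928) = 1/((29430 - 25076) + 70928) = 1/(4354 + 70928) = 1/75282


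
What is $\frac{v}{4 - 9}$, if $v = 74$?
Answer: $- \frac{74}{5} \approx -14.8$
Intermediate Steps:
$\frac{v}{4 - 9} = \frac{74}{4 - 9} = \frac{74}{-5} = 74 \left(- \frac{1}{5}\right) = - \frac{74}{5}$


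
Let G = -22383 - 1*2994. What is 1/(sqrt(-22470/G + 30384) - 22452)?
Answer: -94960734/2131929886895 - sqrt(2174180785414)/4263859773790 ≈ -4.4888e-5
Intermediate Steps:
G = -25377 (G = -22383 - 2994 = -25377)
1/(sqrt(-22470/G + 30384) - 22452) = 1/(sqrt(-22470/(-25377) + 30384) - 22452) = 1/(sqrt(-22470*(-1/25377) + 30384) - 22452) = 1/(sqrt(7490/8459 + 30384) - 22452) = 1/(sqrt(257025746/8459) - 22452) = 1/(sqrt(2174180785414)/8459 - 22452) = 1/(-22452 + sqrt(2174180785414)/8459)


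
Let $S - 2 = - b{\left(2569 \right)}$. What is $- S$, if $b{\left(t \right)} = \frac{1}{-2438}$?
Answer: $- \frac{4877}{2438} \approx -2.0004$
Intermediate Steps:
$b{\left(t \right)} = - \frac{1}{2438}$
$S = \frac{4877}{2438}$ ($S = 2 - - \frac{1}{2438} = 2 + \frac{1}{2438} = \frac{4877}{2438} \approx 2.0004$)
$- S = \left(-1\right) \frac{4877}{2438} = - \frac{4877}{2438}$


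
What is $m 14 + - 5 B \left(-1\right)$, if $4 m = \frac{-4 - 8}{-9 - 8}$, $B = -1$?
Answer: $- \frac{43}{17} \approx -2.5294$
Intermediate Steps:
$m = \frac{3}{17}$ ($m = \frac{\left(-4 - 8\right) \frac{1}{-9 - 8}}{4} = \frac{\left(-12\right) \frac{1}{-17}}{4} = \frac{\left(-12\right) \left(- \frac{1}{17}\right)}{4} = \frac{1}{4} \cdot \frac{12}{17} = \frac{3}{17} \approx 0.17647$)
$m 14 + - 5 B \left(-1\right) = \frac{3}{17} \cdot 14 + \left(-5\right) \left(-1\right) \left(-1\right) = \frac{42}{17} + 5 \left(-1\right) = \frac{42}{17} - 5 = - \frac{43}{17}$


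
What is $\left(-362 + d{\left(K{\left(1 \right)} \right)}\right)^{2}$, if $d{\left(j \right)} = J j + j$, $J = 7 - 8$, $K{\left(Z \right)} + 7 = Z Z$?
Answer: $131044$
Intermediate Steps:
$K{\left(Z \right)} = -7 + Z^{2}$ ($K{\left(Z \right)} = -7 + Z Z = -7 + Z^{2}$)
$J = -1$ ($J = 7 - 8 = -1$)
$d{\left(j \right)} = 0$ ($d{\left(j \right)} = - j + j = 0$)
$\left(-362 + d{\left(K{\left(1 \right)} \right)}\right)^{2} = \left(-362 + 0\right)^{2} = \left(-362\right)^{2} = 131044$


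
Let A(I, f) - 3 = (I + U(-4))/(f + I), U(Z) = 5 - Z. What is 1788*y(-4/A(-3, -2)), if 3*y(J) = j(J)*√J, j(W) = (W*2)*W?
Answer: 953600*I*√5/243 ≈ 8775.0*I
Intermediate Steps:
A(I, f) = 3 + (9 + I)/(I + f) (A(I, f) = 3 + (I + (5 - 1*(-4)))/(f + I) = 3 + (I + (5 + 4))/(I + f) = 3 + (I + 9)/(I + f) = 3 + (9 + I)/(I + f))
j(W) = 2*W² (j(W) = (2*W)*W = 2*W²)
y(J) = 2*J^(5/2)/3 (y(J) = ((2*J²)*√J)/3 = (2*J^(5/2))/3 = 2*J^(5/2)/3)
1788*y(-4/A(-3, -2)) = 1788*(2*(-4*(-3 - 2)/(9 + 3*(-2) + 4*(-3)))^(5/2)/3) = 1788*(2*(-4*(-5/(9 - 6 - 12)))^(5/2)/3) = 1788*(2*(-4/((-⅕*(-9))))^(5/2)/3) = 1788*(2*(-4/9/5)^(5/2)/3) = 1788*(2*(-4*5/9)^(5/2)/3) = 1788*(2*(-20/9)^(5/2)/3) = 1788*(2*(800*I*√5/243)/3) = 1788*(1600*I*√5/729) = 953600*I*√5/243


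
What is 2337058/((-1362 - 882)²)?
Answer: 68737/148104 ≈ 0.46411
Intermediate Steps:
2337058/((-1362 - 882)²) = 2337058/((-2244)²) = 2337058/5035536 = 2337058*(1/5035536) = 68737/148104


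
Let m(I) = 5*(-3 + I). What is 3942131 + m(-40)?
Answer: 3941916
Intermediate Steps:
m(I) = -15 + 5*I
3942131 + m(-40) = 3942131 + (-15 + 5*(-40)) = 3942131 + (-15 - 200) = 3942131 - 215 = 3941916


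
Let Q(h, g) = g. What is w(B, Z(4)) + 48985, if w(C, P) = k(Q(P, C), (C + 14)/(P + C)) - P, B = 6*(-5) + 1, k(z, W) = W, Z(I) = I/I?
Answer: 1371567/28 ≈ 48985.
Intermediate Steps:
Z(I) = 1
B = -29 (B = -30 + 1 = -29)
w(C, P) = -P + (14 + C)/(C + P) (w(C, P) = (C + 14)/(P + C) - P = (14 + C)/(C + P) - P = -P + (14 + C)/(C + P))
w(B, Z(4)) + 48985 = (14 - 29 - 1*1*(-29 + 1))/(-29 + 1) + 48985 = (14 - 29 - 1*1*(-28))/(-28) + 48985 = -(14 - 29 + 28)/28 + 48985 = -1/28*13 + 48985 = -13/28 + 48985 = 1371567/28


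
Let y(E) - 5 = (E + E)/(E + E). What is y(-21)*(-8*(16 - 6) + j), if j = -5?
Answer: -510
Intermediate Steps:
y(E) = 6 (y(E) = 5 + (E + E)/(E + E) = 5 + (2*E)/((2*E)) = 5 + (2*E)*(1/(2*E)) = 5 + 1 = 6)
y(-21)*(-8*(16 - 6) + j) = 6*(-8*(16 - 6) - 5) = 6*(-8*10 - 5) = 6*(-80 - 5) = 6*(-85) = -510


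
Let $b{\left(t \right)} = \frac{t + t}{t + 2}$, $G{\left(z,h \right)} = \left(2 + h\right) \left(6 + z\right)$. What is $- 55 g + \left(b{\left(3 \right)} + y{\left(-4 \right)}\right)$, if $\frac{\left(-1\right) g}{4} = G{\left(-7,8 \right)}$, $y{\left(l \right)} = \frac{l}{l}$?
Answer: $- \frac{10989}{5} \approx -2197.8$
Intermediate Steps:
$y{\left(l \right)} = 1$
$b{\left(t \right)} = \frac{2 t}{2 + t}$
$g = 40$ ($g = - 4 \left(12 + 2 \left(-7\right) + 6 \cdot 8 + 8 \left(-7\right)\right) = - 4 \left(12 - 14 + 48 - 56\right) = \left(-4\right) \left(-10\right) = 40$)
$- 55 g + \left(b{\left(3 \right)} + y{\left(-4 \right)}\right) = \left(-55\right) 40 + \left(2 \cdot 3 \frac{1}{2 + 3} + 1\right) = -2200 + \left(2 \cdot 3 \cdot \frac{1}{5} + 1\right) = -2200 + \left(\frac{6}{5} + 1\right) = -2200 + \frac{11}{5} = - \frac{10989}{5}$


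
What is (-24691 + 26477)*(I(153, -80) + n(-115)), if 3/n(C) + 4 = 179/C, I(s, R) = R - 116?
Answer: -74767318/213 ≈ -3.5102e+5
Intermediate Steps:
I(s, R) = -116 + R
n(C) = 3/(-4 + 179/C)
(-24691 + 26477)*(I(153, -80) + n(-115)) = (-24691 + 26477)*((-116 - 80) - 3*(-115)/(-179 + 4*(-115))) = 1786*(-196 - 3*(-115)/(-179 - 460)) = 1786*(-196 - 3*(-115)/(-639)) = 1786*(-196 - 3*(-115)*(-1/639)) = 1786*(-196 - 115/213) = 1786*(-41863/213) = -74767318/213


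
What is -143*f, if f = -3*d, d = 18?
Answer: 7722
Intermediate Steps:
f = -54 (f = -3*18 = -54)
-143*f = -143*(-54) = 7722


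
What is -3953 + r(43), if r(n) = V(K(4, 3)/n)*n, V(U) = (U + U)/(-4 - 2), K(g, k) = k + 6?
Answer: -3956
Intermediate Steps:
K(g, k) = 6 + k
V(U) = -U/3 (V(U) = (2*U)/(-6) = (2*U)*(-1/6) = -U/3)
r(n) = -3 (r(n) = (-(6 + 3)/(3*n))*n = (-3/n)*n = -3)
-3953 + r(43) = -3953 - 3 = -3956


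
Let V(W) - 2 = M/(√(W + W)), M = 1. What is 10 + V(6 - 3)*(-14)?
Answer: -18 - 7*√6/3 ≈ -23.715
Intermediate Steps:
V(W) = 2 + √2/(2*√W) (V(W) = 2 + 1/√(W + W) = 2 + 1/√(2*W) = 2 + 1/(√2*√W) = 2 + 1*(√2/(2*√W)) = 2 + √2/(2*√W))
10 + V(6 - 3)*(-14) = 10 + (2 + √2/(2*√(6 - 3)))*(-14) = 10 + (2 + √2/(2*√3))*(-14) = 10 + (2 + √2*(√3/3)/2)*(-14) = 10 + (2 + √6/6)*(-14) = 10 + (-28 - 7*√6/3) = -18 - 7*√6/3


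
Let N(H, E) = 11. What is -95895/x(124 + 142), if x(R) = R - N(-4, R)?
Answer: -6393/17 ≈ -376.06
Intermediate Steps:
x(R) = -11 + R (x(R) = R - 1*11 = R - 11 = -11 + R)
-95895/x(124 + 142) = -95895/(-11 + (124 + 142)) = -95895/(-11 + 266) = -95895/255 = -95895*1/255 = -6393/17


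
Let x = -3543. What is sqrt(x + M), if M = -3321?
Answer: 4*I*sqrt(429) ≈ 82.849*I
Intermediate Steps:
sqrt(x + M) = sqrt(-3543 - 3321) = sqrt(-6864) = 4*I*sqrt(429)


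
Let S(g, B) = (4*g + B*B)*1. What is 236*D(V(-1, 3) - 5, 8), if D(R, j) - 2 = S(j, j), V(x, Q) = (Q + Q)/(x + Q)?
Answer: 23128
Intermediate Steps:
V(x, Q) = 2*Q/(Q + x) (V(x, Q) = (2*Q)/(Q + x) = 2*Q/(Q + x))
S(g, B) = B² + 4*g (S(g, B) = (4*g + B²)*1 = (B² + 4*g)*1 = B² + 4*g)
D(R, j) = 2 + j² + 4*j (D(R, j) = 2 + (j² + 4*j) = 2 + j² + 4*j)
236*D(V(-1, 3) - 5, 8) = 236*(2 + 8² + 4*8) = 236*(2 + 64 + 32) = 236*98 = 23128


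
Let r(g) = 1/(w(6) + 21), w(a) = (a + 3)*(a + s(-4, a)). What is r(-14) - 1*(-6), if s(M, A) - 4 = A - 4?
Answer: 775/129 ≈ 6.0078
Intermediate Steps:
s(M, A) = A (s(M, A) = 4 + (A - 4) = 4 + (-4 + A) = A)
w(a) = 2*a*(3 + a) (w(a) = (a + 3)*(a + a) = (3 + a)*(2*a) = 2*a*(3 + a))
r(g) = 1/129 (r(g) = 1/(2*6*(3 + 6) + 21) = 1/(2*6*9 + 21) = 1/(108 + 21) = 1/129)
r(-14) - 1*(-6) = 1/129 - 1*(-6) = 1/129 + 6 = 775/129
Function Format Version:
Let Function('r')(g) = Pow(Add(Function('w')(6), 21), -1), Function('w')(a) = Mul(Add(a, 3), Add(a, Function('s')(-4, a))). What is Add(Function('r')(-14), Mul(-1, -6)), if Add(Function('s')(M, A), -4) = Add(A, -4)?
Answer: Rational(775, 129) ≈ 6.0078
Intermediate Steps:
Function('s')(M, A) = A (Function('s')(M, A) = Add(4, Add(A, -4)) = Add(4, Add(-4, A)) = A)
Function('w')(a) = Mul(2, a, Add(3, a)) (Function('w')(a) = Mul(Add(a, 3), Add(a, a)) = Mul(Add(3, a), Mul(2, a)) = Mul(2, a, Add(3, a)))
Function('r')(g) = Rational(1, 129) (Function('r')(g) = Pow(Add(Mul(2, 6, Add(3, 6)), 21), -1) = Pow(Add(Mul(2, 6, 9), 21), -1) = Pow(Add(108, 21), -1) = Pow(129, -1) = Rational(1, 129))
Add(Function('r')(-14), Mul(-1, -6)) = Add(Rational(1, 129), Mul(-1, -6)) = Add(Rational(1, 129), 6) = Rational(775, 129)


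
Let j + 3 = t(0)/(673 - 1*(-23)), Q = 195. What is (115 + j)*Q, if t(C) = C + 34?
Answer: 2534545/116 ≈ 21850.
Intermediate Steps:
t(C) = 34 + C
j = -1027/348 (j = -3 + (34 + 0)/(673 - 1*(-23)) = -3 + 34/(673 + 23) = -3 + 34/696 = -3 + 34*(1/696) = -3 + 17/348 = -1027/348 ≈ -2.9511)
(115 + j)*Q = (115 - 1027/348)*195 = (38993/348)*195 = 2534545/116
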